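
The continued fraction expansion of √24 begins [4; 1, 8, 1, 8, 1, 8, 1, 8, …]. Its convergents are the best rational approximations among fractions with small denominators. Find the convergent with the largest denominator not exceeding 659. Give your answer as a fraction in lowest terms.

485/99

List convergents until the denominator exceeds the bound:
a_0 = 4: 4/1  (≤ bound)
a_1 = 1: 5/1  (≤ bound)
a_2 = 8: 44/9  (≤ bound)
a_3 = 1: 49/10  (≤ bound)
a_4 = 8: 436/89  (≤ bound)
a_5 = 1: 485/99  (≤ bound)
a_6 = 8: 4316/881  (> 659, stop)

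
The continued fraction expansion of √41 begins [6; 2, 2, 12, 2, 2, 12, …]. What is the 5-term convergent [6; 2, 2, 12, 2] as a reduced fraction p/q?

Start with 2.
12 + 1/(2/1) = 12 + 1/2 = 25/2
2 + 1/(25/2) = 2 + 2/25 = 52/25
2 + 1/(52/25) = 2 + 25/52 = 129/52
6 + 1/(129/52) = 6 + 52/129 = 826/129

826/129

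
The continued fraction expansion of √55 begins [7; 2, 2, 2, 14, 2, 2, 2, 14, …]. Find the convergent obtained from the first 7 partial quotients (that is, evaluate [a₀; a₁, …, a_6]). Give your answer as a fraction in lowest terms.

6593/889

Start with 2.
2 + 1/(2/1) = 2 + 1/2 = 5/2
14 + 1/(5/2) = 14 + 2/5 = 72/5
2 + 1/(72/5) = 2 + 5/72 = 149/72
2 + 1/(149/72) = 2 + 72/149 = 370/149
2 + 1/(370/149) = 2 + 149/370 = 889/370
7 + 1/(889/370) = 7 + 370/889 = 6593/889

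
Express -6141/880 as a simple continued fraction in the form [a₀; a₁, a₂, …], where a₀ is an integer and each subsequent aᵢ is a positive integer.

⌊-6141/880⌋ = -7, remainder 19
⌊880/19⌋ = 46, remainder 6
⌊19/6⌋ = 3, remainder 1
⌊6/1⌋ = 6, remainder 0

[-7; 46, 3, 6]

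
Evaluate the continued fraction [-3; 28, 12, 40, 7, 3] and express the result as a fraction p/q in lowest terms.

-883943/298187

Work from the innermost term outward:
Start with 3.
7 + 1/(3/1) = 7 + 1/3 = 22/3
40 + 1/(22/3) = 40 + 3/22 = 883/22
12 + 1/(883/22) = 12 + 22/883 = 10618/883
28 + 1/(10618/883) = 28 + 883/10618 = 298187/10618
-3 + 1/(298187/10618) = -3 + 10618/298187 = -883943/298187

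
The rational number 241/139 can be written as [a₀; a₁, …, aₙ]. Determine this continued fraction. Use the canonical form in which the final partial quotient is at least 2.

[1; 1, 2, 1, 3, 9]

⌊241/139⌋ = 1, remainder 102
⌊139/102⌋ = 1, remainder 37
⌊102/37⌋ = 2, remainder 28
⌊37/28⌋ = 1, remainder 9
⌊28/9⌋ = 3, remainder 1
⌊9/1⌋ = 9, remainder 0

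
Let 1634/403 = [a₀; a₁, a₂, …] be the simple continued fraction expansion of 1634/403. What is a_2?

Repeatedly divide and take the remainder:
⌊1634/403⌋ = 4, remainder 22
⌊403/22⌋ = 18, remainder 7
⌊22/7⌋ = 3, remainder 1

3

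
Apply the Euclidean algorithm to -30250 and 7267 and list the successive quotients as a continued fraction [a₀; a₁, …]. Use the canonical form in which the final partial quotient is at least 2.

[-5; 1, 5, 6, 1, 3, 14, 3]

Repeatedly divide and take the remainder:
-30250 = -5·7267 + 6085, so a_0 = -5
7267 = 1·6085 + 1182, so a_1 = 1
6085 = 5·1182 + 175, so a_2 = 5
1182 = 6·175 + 132, so a_3 = 6
175 = 1·132 + 43, so a_4 = 1
132 = 3·43 + 3, so a_5 = 3
43 = 14·3 + 1, so a_6 = 14
3 = 3·1 + 0, so a_7 = 3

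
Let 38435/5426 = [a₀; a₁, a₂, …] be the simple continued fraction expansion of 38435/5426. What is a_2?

Repeatedly divide and take the remainder:
38435 ÷ 5426 → quotient 7, remainder 453
5426 ÷ 453 → quotient 11, remainder 443
453 ÷ 443 → quotient 1, remainder 10

1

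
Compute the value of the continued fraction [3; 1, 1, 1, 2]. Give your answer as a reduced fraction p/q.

29/8

Collapse the nested fraction from the inside out:
Start with 2.
1 + 1/(2/1) = 1 + 1/2 = 3/2
1 + 1/(3/2) = 1 + 2/3 = 5/3
1 + 1/(5/3) = 1 + 3/5 = 8/5
3 + 1/(8/5) = 3 + 5/8 = 29/8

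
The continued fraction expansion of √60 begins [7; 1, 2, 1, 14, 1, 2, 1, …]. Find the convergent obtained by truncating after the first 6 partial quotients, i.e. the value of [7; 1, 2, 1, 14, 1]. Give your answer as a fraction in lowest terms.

488/63

Compute successive convergents:
a_0 = 7: 7/1
a_1 = 1: 8/1
a_2 = 2: 23/3
a_3 = 1: 31/4
a_4 = 14: 457/59
a_5 = 1: 488/63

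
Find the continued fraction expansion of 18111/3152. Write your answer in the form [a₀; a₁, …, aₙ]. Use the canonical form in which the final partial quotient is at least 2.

⌊18111/3152⌋ = 5, remainder 2351
⌊3152/2351⌋ = 1, remainder 801
⌊2351/801⌋ = 2, remainder 749
⌊801/749⌋ = 1, remainder 52
⌊749/52⌋ = 14, remainder 21
⌊52/21⌋ = 2, remainder 10
⌊21/10⌋ = 2, remainder 1
⌊10/1⌋ = 10, remainder 0

[5; 1, 2, 1, 14, 2, 2, 10]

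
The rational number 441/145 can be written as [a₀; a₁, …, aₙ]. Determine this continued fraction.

[3; 24, 6]

441 = 3·145 + 6, so a_0 = 3
145 = 24·6 + 1, so a_1 = 24
6 = 6·1 + 0, so a_2 = 6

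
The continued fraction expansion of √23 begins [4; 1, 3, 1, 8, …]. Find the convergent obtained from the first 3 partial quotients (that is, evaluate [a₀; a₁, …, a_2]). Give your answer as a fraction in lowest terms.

Starting at the tail and folding back:
Start with 3.
1 + 1/(3/1) = 1 + 1/3 = 4/3
4 + 1/(4/3) = 4 + 3/4 = 19/4

19/4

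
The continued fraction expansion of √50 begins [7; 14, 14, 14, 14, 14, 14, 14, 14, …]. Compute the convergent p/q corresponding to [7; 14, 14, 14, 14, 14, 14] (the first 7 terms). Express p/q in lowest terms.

Work from the innermost term outward:
Start with 14.
14 + 1/(14/1) = 14 + 1/14 = 197/14
14 + 1/(197/14) = 14 + 14/197 = 2772/197
14 + 1/(2772/197) = 14 + 197/2772 = 39005/2772
14 + 1/(39005/2772) = 14 + 2772/39005 = 548842/39005
14 + 1/(548842/39005) = 14 + 39005/548842 = 7722793/548842
7 + 1/(7722793/548842) = 7 + 548842/7722793 = 54608393/7722793

54608393/7722793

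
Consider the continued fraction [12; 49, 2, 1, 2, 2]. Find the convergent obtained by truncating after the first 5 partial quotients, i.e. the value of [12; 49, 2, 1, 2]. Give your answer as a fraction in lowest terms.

4748/395

Start with 2.
1 + 1/(2/1) = 1 + 1/2 = 3/2
2 + 1/(3/2) = 2 + 2/3 = 8/3
49 + 1/(8/3) = 49 + 3/8 = 395/8
12 + 1/(395/8) = 12 + 8/395 = 4748/395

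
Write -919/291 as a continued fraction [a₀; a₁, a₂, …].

Repeatedly divide and take the remainder:
-919 ÷ 291 → quotient -4, remainder 245
291 ÷ 245 → quotient 1, remainder 46
245 ÷ 46 → quotient 5, remainder 15
46 ÷ 15 → quotient 3, remainder 1
15 ÷ 1 → quotient 15, remainder 0

[-4; 1, 5, 3, 15]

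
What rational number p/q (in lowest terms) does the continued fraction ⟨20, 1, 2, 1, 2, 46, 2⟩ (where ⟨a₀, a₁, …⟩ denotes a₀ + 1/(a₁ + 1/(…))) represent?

21370/1031

Compute successive convergents:
a_0 = 20: 20/1
a_1 = 1: 21/1
a_2 = 2: 62/3
a_3 = 1: 83/4
a_4 = 2: 228/11
a_5 = 46: 10571/510
a_6 = 2: 21370/1031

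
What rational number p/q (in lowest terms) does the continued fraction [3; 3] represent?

10/3

Use the convergent recurrence hₖ = aₖ·hₖ₋₁ + hₖ₋₂ (and likewise for the denominators kₖ):
a_0 = 3: 3/1
a_1 = 3: 10/3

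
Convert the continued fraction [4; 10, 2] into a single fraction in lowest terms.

Start with 2.
10 + 1/(2/1) = 10 + 1/2 = 21/2
4 + 1/(21/2) = 4 + 2/21 = 86/21

86/21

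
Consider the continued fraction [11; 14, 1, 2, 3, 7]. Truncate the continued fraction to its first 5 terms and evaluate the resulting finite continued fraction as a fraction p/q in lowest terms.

Collapse the nested fraction from the inside out:
Start with 3.
2 + 1/(3/1) = 2 + 1/3 = 7/3
1 + 1/(7/3) = 1 + 3/7 = 10/7
14 + 1/(10/7) = 14 + 7/10 = 147/10
11 + 1/(147/10) = 11 + 10/147 = 1627/147

1627/147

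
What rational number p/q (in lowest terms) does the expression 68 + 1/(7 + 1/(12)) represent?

5792/85

Collapse the nested fraction from the inside out:
Start with 12.
7 + 1/(12/1) = 7 + 1/12 = 85/12
68 + 1/(85/12) = 68 + 12/85 = 5792/85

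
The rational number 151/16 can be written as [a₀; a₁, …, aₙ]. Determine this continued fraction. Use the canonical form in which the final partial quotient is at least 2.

Apply division with remainder until the remainder is 0:
151 = 9·16 + 7, so a_0 = 9
16 = 2·7 + 2, so a_1 = 2
7 = 3·2 + 1, so a_2 = 3
2 = 2·1 + 0, so a_3 = 2

[9; 2, 3, 2]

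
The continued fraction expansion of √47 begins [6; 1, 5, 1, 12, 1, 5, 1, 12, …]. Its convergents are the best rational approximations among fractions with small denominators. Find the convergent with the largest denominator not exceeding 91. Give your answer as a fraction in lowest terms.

List convergents until the denominator exceeds the bound:
a_0 = 6: 6/1  (≤ bound)
a_1 = 1: 7/1  (≤ bound)
a_2 = 5: 41/6  (≤ bound)
a_3 = 1: 48/7  (≤ bound)
a_4 = 12: 617/90  (≤ bound)
a_5 = 1: 665/97  (> 91, stop)

617/90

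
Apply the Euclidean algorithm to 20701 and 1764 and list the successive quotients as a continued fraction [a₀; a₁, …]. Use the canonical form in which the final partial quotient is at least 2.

[11; 1, 2, 1, 3, 2, 25, 2]

⌊20701/1764⌋ = 11, remainder 1297
⌊1764/1297⌋ = 1, remainder 467
⌊1297/467⌋ = 2, remainder 363
⌊467/363⌋ = 1, remainder 104
⌊363/104⌋ = 3, remainder 51
⌊104/51⌋ = 2, remainder 2
⌊51/2⌋ = 25, remainder 1
⌊2/1⌋ = 2, remainder 0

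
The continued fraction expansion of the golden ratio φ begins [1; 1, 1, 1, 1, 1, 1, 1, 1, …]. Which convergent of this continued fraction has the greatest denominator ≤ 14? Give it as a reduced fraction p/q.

a_0 = 1: 1/1  (≤ bound)
a_1 = 1: 2/1  (≤ bound)
a_2 = 1: 3/2  (≤ bound)
a_3 = 1: 5/3  (≤ bound)
a_4 = 1: 8/5  (≤ bound)
a_5 = 1: 13/8  (≤ bound)
a_6 = 1: 21/13  (≤ bound)
a_7 = 1: 34/21  (> 14, stop)

21/13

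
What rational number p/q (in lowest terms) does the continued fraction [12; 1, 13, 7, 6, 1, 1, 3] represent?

Compute successive convergents:
a_0 = 12: 12/1
a_1 = 1: 13/1
a_2 = 13: 181/14
a_3 = 7: 1280/99
a_4 = 6: 7861/608
a_5 = 1: 9141/707
a_6 = 1: 17002/1315
a_7 = 3: 60147/4652

60147/4652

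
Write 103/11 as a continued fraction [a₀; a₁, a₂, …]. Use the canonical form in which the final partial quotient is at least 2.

⌊103/11⌋ = 9, remainder 4
⌊11/4⌋ = 2, remainder 3
⌊4/3⌋ = 1, remainder 1
⌊3/1⌋ = 3, remainder 0

[9; 2, 1, 3]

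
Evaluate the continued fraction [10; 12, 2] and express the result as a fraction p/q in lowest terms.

Start with 2.
12 + 1/(2/1) = 12 + 1/2 = 25/2
10 + 1/(25/2) = 10 + 2/25 = 252/25

252/25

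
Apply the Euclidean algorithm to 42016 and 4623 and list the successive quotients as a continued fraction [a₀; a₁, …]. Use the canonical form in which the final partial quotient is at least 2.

Repeatedly divide and take the remainder:
⌊42016/4623⌋ = 9, remainder 409
⌊4623/409⌋ = 11, remainder 124
⌊409/124⌋ = 3, remainder 37
⌊124/37⌋ = 3, remainder 13
⌊37/13⌋ = 2, remainder 11
⌊13/11⌋ = 1, remainder 2
⌊11/2⌋ = 5, remainder 1
⌊2/1⌋ = 2, remainder 0

[9; 11, 3, 3, 2, 1, 5, 2]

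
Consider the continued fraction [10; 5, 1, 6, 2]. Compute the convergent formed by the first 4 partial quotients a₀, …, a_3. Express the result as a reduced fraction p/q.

a_0 = 10: 10/1
a_1 = 5: 51/5
a_2 = 1: 61/6
a_3 = 6: 417/41

417/41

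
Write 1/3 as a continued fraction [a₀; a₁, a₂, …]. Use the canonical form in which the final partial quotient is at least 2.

1 = 0·3 + 1, so a_0 = 0
3 = 3·1 + 0, so a_1 = 3

[0; 3]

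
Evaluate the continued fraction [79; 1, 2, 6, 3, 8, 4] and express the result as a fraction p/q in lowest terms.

a_0 = 79: 79/1
a_1 = 1: 80/1
a_2 = 2: 239/3
a_3 = 6: 1514/19
a_4 = 3: 4781/60
a_5 = 8: 39762/499
a_6 = 4: 163829/2056

163829/2056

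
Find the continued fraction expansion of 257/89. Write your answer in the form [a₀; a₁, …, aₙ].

257 ÷ 89 → quotient 2, remainder 79
89 ÷ 79 → quotient 1, remainder 10
79 ÷ 10 → quotient 7, remainder 9
10 ÷ 9 → quotient 1, remainder 1
9 ÷ 1 → quotient 9, remainder 0

[2; 1, 7, 1, 9]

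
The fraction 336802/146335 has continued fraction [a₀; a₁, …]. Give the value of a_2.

3

Apply division with remainder until the remainder is 0:
⌊336802/146335⌋ = 2, remainder 44132
⌊146335/44132⌋ = 3, remainder 13939
⌊44132/13939⌋ = 3, remainder 2315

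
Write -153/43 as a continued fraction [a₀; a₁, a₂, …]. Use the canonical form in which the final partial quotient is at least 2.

⌊-153/43⌋ = -4, remainder 19
⌊43/19⌋ = 2, remainder 5
⌊19/5⌋ = 3, remainder 4
⌊5/4⌋ = 1, remainder 1
⌊4/1⌋ = 4, remainder 0

[-4; 2, 3, 1, 4]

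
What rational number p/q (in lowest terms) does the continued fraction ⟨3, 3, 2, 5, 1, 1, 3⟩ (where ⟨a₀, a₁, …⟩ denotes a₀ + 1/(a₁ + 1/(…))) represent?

967/294

Start with 3.
1 + 1/(3/1) = 1 + 1/3 = 4/3
1 + 1/(4/3) = 1 + 3/4 = 7/4
5 + 1/(7/4) = 5 + 4/7 = 39/7
2 + 1/(39/7) = 2 + 7/39 = 85/39
3 + 1/(85/39) = 3 + 39/85 = 294/85
3 + 1/(294/85) = 3 + 85/294 = 967/294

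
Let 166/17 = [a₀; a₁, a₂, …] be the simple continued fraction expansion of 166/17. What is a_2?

3

Repeatedly divide and take the remainder:
⌊166/17⌋ = 9, remainder 13
⌊17/13⌋ = 1, remainder 4
⌊13/4⌋ = 3, remainder 1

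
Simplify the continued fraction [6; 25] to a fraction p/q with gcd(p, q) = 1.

151/25

Start with 25.
6 + 1/(25/1) = 6 + 1/25 = 151/25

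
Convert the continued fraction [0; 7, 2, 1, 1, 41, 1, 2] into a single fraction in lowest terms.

Start with 2.
1 + 1/(2/1) = 1 + 1/2 = 3/2
41 + 1/(3/2) = 41 + 2/3 = 125/3
1 + 1/(125/3) = 1 + 3/125 = 128/125
1 + 1/(128/125) = 1 + 125/128 = 253/128
2 + 1/(253/128) = 2 + 128/253 = 634/253
7 + 1/(634/253) = 7 + 253/634 = 4691/634
0 + 1/(4691/634) = 0 + 634/4691 = 634/4691

634/4691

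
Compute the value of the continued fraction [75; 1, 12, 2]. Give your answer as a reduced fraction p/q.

Start with 2.
12 + 1/(2/1) = 12 + 1/2 = 25/2
1 + 1/(25/2) = 1 + 2/25 = 27/25
75 + 1/(27/25) = 75 + 25/27 = 2050/27

2050/27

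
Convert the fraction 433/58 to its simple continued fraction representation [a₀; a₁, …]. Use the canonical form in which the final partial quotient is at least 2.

[7; 2, 6, 1, 3]

Apply division with remainder until the remainder is 0:
433 ÷ 58 → quotient 7, remainder 27
58 ÷ 27 → quotient 2, remainder 4
27 ÷ 4 → quotient 6, remainder 3
4 ÷ 3 → quotient 1, remainder 1
3 ÷ 1 → quotient 3, remainder 0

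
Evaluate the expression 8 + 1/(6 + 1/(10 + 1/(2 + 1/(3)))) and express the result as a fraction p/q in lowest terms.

Start with 3.
2 + 1/(3/1) = 2 + 1/3 = 7/3
10 + 1/(7/3) = 10 + 3/7 = 73/7
6 + 1/(73/7) = 6 + 7/73 = 445/73
8 + 1/(445/73) = 8 + 73/445 = 3633/445

3633/445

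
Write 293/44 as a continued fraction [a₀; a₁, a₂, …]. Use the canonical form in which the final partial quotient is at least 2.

⌊293/44⌋ = 6, remainder 29
⌊44/29⌋ = 1, remainder 15
⌊29/15⌋ = 1, remainder 14
⌊15/14⌋ = 1, remainder 1
⌊14/1⌋ = 14, remainder 0

[6; 1, 1, 1, 14]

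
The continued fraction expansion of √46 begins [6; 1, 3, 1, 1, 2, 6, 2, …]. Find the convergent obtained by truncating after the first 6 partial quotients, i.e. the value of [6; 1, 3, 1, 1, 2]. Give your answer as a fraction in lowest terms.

Start with 2.
1 + 1/(2/1) = 1 + 1/2 = 3/2
1 + 1/(3/2) = 1 + 2/3 = 5/3
3 + 1/(5/3) = 3 + 3/5 = 18/5
1 + 1/(18/5) = 1 + 5/18 = 23/18
6 + 1/(23/18) = 6 + 18/23 = 156/23

156/23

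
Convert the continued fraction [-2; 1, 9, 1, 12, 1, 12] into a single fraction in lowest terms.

Compute successive convergents:
a_0 = -2: -2/1
a_1 = 1: -1/1
a_2 = 9: -11/10
a_3 = 1: -12/11
a_4 = 12: -155/142
a_5 = 1: -167/153
a_6 = 12: -2159/1978

-2159/1978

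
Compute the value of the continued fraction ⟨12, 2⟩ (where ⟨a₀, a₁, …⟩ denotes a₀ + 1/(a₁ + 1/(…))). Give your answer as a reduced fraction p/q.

25/2

Compute successive convergents:
a_0 = 12: 12/1
a_1 = 2: 25/2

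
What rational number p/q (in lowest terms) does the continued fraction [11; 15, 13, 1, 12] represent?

Start with 12.
1 + 1/(12/1) = 1 + 1/12 = 13/12
13 + 1/(13/12) = 13 + 12/13 = 181/13
15 + 1/(181/13) = 15 + 13/181 = 2728/181
11 + 1/(2728/181) = 11 + 181/2728 = 30189/2728

30189/2728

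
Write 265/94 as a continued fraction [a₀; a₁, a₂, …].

[2; 1, 4, 1, 1, 8]

265 = 2·94 + 77, so a_0 = 2
94 = 1·77 + 17, so a_1 = 1
77 = 4·17 + 9, so a_2 = 4
17 = 1·9 + 8, so a_3 = 1
9 = 1·8 + 1, so a_4 = 1
8 = 8·1 + 0, so a_5 = 8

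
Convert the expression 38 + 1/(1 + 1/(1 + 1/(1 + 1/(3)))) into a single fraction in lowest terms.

a_0 = 38: 38/1
a_1 = 1: 39/1
a_2 = 1: 77/2
a_3 = 1: 116/3
a_4 = 3: 425/11

425/11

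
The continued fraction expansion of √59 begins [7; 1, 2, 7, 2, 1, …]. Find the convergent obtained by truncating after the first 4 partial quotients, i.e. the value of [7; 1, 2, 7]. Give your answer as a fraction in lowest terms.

169/22

Start with 7.
2 + 1/(7/1) = 2 + 1/7 = 15/7
1 + 1/(15/7) = 1 + 7/15 = 22/15
7 + 1/(22/15) = 7 + 15/22 = 169/22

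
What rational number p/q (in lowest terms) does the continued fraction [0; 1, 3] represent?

Compute successive convergents:
a_0 = 0: 0/1
a_1 = 1: 1/1
a_2 = 3: 3/4

3/4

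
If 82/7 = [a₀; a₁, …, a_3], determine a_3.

2

82 = 11·7 + 5, so a_0 = 11
7 = 1·5 + 2, so a_1 = 1
5 = 2·2 + 1, so a_2 = 2
2 = 2·1 + 0, so a_3 = 2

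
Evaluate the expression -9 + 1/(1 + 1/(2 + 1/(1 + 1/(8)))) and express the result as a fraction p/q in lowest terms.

Start with 8.
1 + 1/(8/1) = 1 + 1/8 = 9/8
2 + 1/(9/8) = 2 + 8/9 = 26/9
1 + 1/(26/9) = 1 + 9/26 = 35/26
-9 + 1/(35/26) = -9 + 26/35 = -289/35

-289/35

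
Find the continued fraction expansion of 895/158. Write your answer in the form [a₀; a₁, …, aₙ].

[5; 1, 1, 1, 52]

Run the Euclidean algorithm, recording each quotient:
⌊895/158⌋ = 5, remainder 105
⌊158/105⌋ = 1, remainder 53
⌊105/53⌋ = 1, remainder 52
⌊53/52⌋ = 1, remainder 1
⌊52/1⌋ = 52, remainder 0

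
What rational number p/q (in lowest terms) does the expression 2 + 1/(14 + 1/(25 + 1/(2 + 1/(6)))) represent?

9625/4647

a_0 = 2: 2/1
a_1 = 14: 29/14
a_2 = 25: 727/351
a_3 = 2: 1483/716
a_4 = 6: 9625/4647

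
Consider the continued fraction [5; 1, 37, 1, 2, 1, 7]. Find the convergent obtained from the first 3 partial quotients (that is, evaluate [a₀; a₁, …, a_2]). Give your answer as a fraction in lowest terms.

Build up convergents one term at a time:
a_0 = 5: 5/1
a_1 = 1: 6/1
a_2 = 37: 227/38

227/38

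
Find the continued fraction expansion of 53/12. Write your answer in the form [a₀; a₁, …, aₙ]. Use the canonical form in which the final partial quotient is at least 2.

Repeatedly divide and take the remainder:
53 = 4·12 + 5, so a_0 = 4
12 = 2·5 + 2, so a_1 = 2
5 = 2·2 + 1, so a_2 = 2
2 = 2·1 + 0, so a_3 = 2

[4; 2, 2, 2]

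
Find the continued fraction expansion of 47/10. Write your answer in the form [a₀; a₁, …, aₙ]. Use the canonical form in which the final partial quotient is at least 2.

[4; 1, 2, 3]

47 ÷ 10 → quotient 4, remainder 7
10 ÷ 7 → quotient 1, remainder 3
7 ÷ 3 → quotient 2, remainder 1
3 ÷ 1 → quotient 3, remainder 0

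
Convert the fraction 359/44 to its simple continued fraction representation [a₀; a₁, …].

Repeatedly divide and take the remainder:
⌊359/44⌋ = 8, remainder 7
⌊44/7⌋ = 6, remainder 2
⌊7/2⌋ = 3, remainder 1
⌊2/1⌋ = 2, remainder 0

[8; 6, 3, 2]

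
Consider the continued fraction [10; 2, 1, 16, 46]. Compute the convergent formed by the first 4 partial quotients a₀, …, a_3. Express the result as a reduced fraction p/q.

Start with 16.
1 + 1/(16/1) = 1 + 1/16 = 17/16
2 + 1/(17/16) = 2 + 16/17 = 50/17
10 + 1/(50/17) = 10 + 17/50 = 517/50

517/50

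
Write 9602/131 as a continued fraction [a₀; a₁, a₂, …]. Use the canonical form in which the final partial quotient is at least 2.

Repeatedly divide and take the remainder:
9602 ÷ 131 → quotient 73, remainder 39
131 ÷ 39 → quotient 3, remainder 14
39 ÷ 14 → quotient 2, remainder 11
14 ÷ 11 → quotient 1, remainder 3
11 ÷ 3 → quotient 3, remainder 2
3 ÷ 2 → quotient 1, remainder 1
2 ÷ 1 → quotient 2, remainder 0

[73; 3, 2, 1, 3, 1, 2]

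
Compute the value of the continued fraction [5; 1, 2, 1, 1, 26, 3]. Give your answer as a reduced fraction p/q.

Use the convergent recurrence hₖ = aₖ·hₖ₋₁ + hₖ₋₂ (and likewise for the denominators kₖ):
a_0 = 5: 5/1
a_1 = 1: 6/1
a_2 = 2: 17/3
a_3 = 1: 23/4
a_4 = 1: 40/7
a_5 = 26: 1063/186
a_6 = 3: 3229/565

3229/565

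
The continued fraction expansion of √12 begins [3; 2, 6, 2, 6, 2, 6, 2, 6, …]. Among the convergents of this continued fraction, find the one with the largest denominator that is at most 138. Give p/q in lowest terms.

97/28

List convergents until the denominator exceeds the bound:
a_0 = 3: 3/1  (≤ bound)
a_1 = 2: 7/2  (≤ bound)
a_2 = 6: 45/13  (≤ bound)
a_3 = 2: 97/28  (≤ bound)
a_4 = 6: 627/181  (> 138, stop)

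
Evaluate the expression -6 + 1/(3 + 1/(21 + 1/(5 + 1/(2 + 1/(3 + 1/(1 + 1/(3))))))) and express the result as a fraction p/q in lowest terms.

a_0 = -6: -6/1
a_1 = 3: -17/3
a_2 = 21: -363/64
a_3 = 5: -1832/323
a_4 = 2: -4027/710
a_5 = 3: -13913/2453
a_6 = 1: -17940/3163
a_7 = 3: -67733/11942

-67733/11942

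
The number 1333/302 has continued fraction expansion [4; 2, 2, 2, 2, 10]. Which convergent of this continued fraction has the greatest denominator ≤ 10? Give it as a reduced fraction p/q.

22/5

a_0 = 4: 4/1  (≤ bound)
a_1 = 2: 9/2  (≤ bound)
a_2 = 2: 22/5  (≤ bound)
a_3 = 2: 53/12  (> 10, stop)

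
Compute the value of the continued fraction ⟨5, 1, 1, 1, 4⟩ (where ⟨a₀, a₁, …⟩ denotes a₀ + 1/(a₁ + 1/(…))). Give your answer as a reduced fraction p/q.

Use the convergent recurrence hₖ = aₖ·hₖ₋₁ + hₖ₋₂ (and likewise for the denominators kₖ):
a_0 = 5: 5/1
a_1 = 1: 6/1
a_2 = 1: 11/2
a_3 = 1: 17/3
a_4 = 4: 79/14

79/14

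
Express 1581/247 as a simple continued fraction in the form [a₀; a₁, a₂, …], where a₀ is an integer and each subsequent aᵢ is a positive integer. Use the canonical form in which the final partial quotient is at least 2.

1581 ÷ 247 → quotient 6, remainder 99
247 ÷ 99 → quotient 2, remainder 49
99 ÷ 49 → quotient 2, remainder 1
49 ÷ 1 → quotient 49, remainder 0

[6; 2, 2, 49]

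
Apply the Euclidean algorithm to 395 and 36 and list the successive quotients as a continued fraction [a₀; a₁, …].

⌊395/36⌋ = 10, remainder 35
⌊36/35⌋ = 1, remainder 1
⌊35/1⌋ = 35, remainder 0

[10; 1, 35]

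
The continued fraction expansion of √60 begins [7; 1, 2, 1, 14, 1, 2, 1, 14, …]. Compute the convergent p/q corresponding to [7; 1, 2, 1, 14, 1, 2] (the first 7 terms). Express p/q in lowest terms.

1433/185

Start with 2.
1 + 1/(2/1) = 1 + 1/2 = 3/2
14 + 1/(3/2) = 14 + 2/3 = 44/3
1 + 1/(44/3) = 1 + 3/44 = 47/44
2 + 1/(47/44) = 2 + 44/47 = 138/47
1 + 1/(138/47) = 1 + 47/138 = 185/138
7 + 1/(185/138) = 7 + 138/185 = 1433/185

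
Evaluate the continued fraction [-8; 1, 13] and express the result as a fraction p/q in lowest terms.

-99/14

Use the convergent recurrence hₖ = aₖ·hₖ₋₁ + hₖ₋₂ (and likewise for the denominators kₖ):
a_0 = -8: -8/1
a_1 = 1: -7/1
a_2 = 13: -99/14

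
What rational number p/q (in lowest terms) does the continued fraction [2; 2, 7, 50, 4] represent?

Start with 4.
50 + 1/(4/1) = 50 + 1/4 = 201/4
7 + 1/(201/4) = 7 + 4/201 = 1411/201
2 + 1/(1411/201) = 2 + 201/1411 = 3023/1411
2 + 1/(3023/1411) = 2 + 1411/3023 = 7457/3023

7457/3023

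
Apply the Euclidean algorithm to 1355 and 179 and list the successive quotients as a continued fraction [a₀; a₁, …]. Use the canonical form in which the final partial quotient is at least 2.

Run the Euclidean algorithm, recording each quotient:
⌊1355/179⌋ = 7, remainder 102
⌊179/102⌋ = 1, remainder 77
⌊102/77⌋ = 1, remainder 25
⌊77/25⌋ = 3, remainder 2
⌊25/2⌋ = 12, remainder 1
⌊2/1⌋ = 2, remainder 0

[7; 1, 1, 3, 12, 2]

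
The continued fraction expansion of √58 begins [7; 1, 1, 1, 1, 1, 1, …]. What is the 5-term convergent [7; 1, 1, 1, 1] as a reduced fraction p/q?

Start with 1.
1 + 1/(1/1) = 1 + 1/1 = 2/1
1 + 1/(2/1) = 1 + 1/2 = 3/2
1 + 1/(3/2) = 1 + 2/3 = 5/3
7 + 1/(5/3) = 7 + 3/5 = 38/5

38/5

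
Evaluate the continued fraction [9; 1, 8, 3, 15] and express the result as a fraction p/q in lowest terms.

a_0 = 9: 9/1
a_1 = 1: 10/1
a_2 = 8: 89/9
a_3 = 3: 277/28
a_4 = 15: 4244/429

4244/429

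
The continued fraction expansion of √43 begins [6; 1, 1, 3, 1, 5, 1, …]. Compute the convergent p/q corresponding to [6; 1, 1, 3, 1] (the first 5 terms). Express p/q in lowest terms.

59/9

Start with 1.
3 + 1/(1/1) = 3 + 1/1 = 4/1
1 + 1/(4/1) = 1 + 1/4 = 5/4
1 + 1/(5/4) = 1 + 4/5 = 9/5
6 + 1/(9/5) = 6 + 5/9 = 59/9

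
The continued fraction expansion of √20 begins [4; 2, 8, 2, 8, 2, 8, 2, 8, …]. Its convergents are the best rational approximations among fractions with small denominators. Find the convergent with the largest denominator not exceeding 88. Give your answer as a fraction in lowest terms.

a_0 = 4: 4/1  (≤ bound)
a_1 = 2: 9/2  (≤ bound)
a_2 = 8: 76/17  (≤ bound)
a_3 = 2: 161/36  (≤ bound)
a_4 = 8: 1364/305  (> 88, stop)

161/36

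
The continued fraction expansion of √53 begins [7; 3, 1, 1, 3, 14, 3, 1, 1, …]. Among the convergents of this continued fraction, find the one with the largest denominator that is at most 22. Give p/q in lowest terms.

51/7

a_0 = 7: 7/1  (≤ bound)
a_1 = 3: 22/3  (≤ bound)
a_2 = 1: 29/4  (≤ bound)
a_3 = 1: 51/7  (≤ bound)
a_4 = 3: 182/25  (> 22, stop)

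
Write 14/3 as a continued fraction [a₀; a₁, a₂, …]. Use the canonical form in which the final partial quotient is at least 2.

Apply division with remainder until the remainder is 0:
14 = 4·3 + 2, so a_0 = 4
3 = 1·2 + 1, so a_1 = 1
2 = 2·1 + 0, so a_2 = 2

[4; 1, 2]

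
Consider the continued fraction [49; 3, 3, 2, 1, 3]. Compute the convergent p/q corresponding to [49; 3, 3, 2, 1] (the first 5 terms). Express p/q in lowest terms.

Use the convergent recurrence hₖ = aₖ·hₖ₋₁ + hₖ₋₂ (and likewise for the denominators kₖ):
a_0 = 49: 49/1
a_1 = 3: 148/3
a_2 = 3: 493/10
a_3 = 2: 1134/23
a_4 = 1: 1627/33

1627/33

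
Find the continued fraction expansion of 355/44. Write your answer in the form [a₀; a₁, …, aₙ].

Apply division with remainder until the remainder is 0:
355 = 8·44 + 3, so a_0 = 8
44 = 14·3 + 2, so a_1 = 14
3 = 1·2 + 1, so a_2 = 1
2 = 2·1 + 0, so a_3 = 2

[8; 14, 1, 2]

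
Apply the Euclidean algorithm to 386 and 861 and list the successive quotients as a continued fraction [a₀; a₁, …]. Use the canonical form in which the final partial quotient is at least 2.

386 ÷ 861 → quotient 0, remainder 386
861 ÷ 386 → quotient 2, remainder 89
386 ÷ 89 → quotient 4, remainder 30
89 ÷ 30 → quotient 2, remainder 29
30 ÷ 29 → quotient 1, remainder 1
29 ÷ 1 → quotient 29, remainder 0

[0; 2, 4, 2, 1, 29]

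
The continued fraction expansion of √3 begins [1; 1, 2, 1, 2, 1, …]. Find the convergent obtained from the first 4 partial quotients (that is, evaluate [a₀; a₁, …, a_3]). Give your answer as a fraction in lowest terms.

7/4

Start with 1.
2 + 1/(1/1) = 2 + 1/1 = 3/1
1 + 1/(3/1) = 1 + 1/3 = 4/3
1 + 1/(4/3) = 1 + 3/4 = 7/4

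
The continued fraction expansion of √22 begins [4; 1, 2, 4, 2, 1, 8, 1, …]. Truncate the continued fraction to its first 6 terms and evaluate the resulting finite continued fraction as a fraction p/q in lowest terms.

Starting at the tail and folding back:
Start with 1.
2 + 1/(1/1) = 2 + 1/1 = 3/1
4 + 1/(3/1) = 4 + 1/3 = 13/3
2 + 1/(13/3) = 2 + 3/13 = 29/13
1 + 1/(29/13) = 1 + 13/29 = 42/29
4 + 1/(42/29) = 4 + 29/42 = 197/42

197/42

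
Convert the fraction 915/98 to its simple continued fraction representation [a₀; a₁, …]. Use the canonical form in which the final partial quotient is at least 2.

[9; 2, 1, 32]

Apply division with remainder until the remainder is 0:
915 = 9·98 + 33, so a_0 = 9
98 = 2·33 + 32, so a_1 = 2
33 = 1·32 + 1, so a_2 = 1
32 = 32·1 + 0, so a_3 = 32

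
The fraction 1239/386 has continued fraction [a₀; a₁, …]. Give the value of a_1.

Apply division with remainder until the remainder is 0:
1239 = 3·386 + 81, so a_0 = 3
386 = 4·81 + 62, so a_1 = 4

4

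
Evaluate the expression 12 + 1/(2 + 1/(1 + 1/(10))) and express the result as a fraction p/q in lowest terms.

a_0 = 12: 12/1
a_1 = 2: 25/2
a_2 = 1: 37/3
a_3 = 10: 395/32

395/32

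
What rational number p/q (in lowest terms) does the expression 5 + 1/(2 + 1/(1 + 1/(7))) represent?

123/23

a_0 = 5: 5/1
a_1 = 2: 11/2
a_2 = 1: 16/3
a_3 = 7: 123/23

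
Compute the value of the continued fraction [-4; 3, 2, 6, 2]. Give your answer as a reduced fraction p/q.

Work from the innermost term outward:
Start with 2.
6 + 1/(2/1) = 6 + 1/2 = 13/2
2 + 1/(13/2) = 2 + 2/13 = 28/13
3 + 1/(28/13) = 3 + 13/28 = 97/28
-4 + 1/(97/28) = -4 + 28/97 = -360/97

-360/97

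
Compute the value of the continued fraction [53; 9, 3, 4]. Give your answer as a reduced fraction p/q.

6426/121

Start with 4.
3 + 1/(4/1) = 3 + 1/4 = 13/4
9 + 1/(13/4) = 9 + 4/13 = 121/13
53 + 1/(121/13) = 53 + 13/121 = 6426/121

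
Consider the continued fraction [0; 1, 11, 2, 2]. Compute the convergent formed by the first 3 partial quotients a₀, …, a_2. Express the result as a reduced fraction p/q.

11/12

Collapse the nested fraction from the inside out:
Start with 11.
1 + 1/(11/1) = 1 + 1/11 = 12/11
0 + 1/(12/11) = 0 + 11/12 = 11/12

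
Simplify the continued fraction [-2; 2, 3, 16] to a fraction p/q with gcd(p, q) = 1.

-179/114

a_0 = -2: -2/1
a_1 = 2: -3/2
a_2 = 3: -11/7
a_3 = 16: -179/114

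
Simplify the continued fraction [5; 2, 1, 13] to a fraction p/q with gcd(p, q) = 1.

219/41

Work from the innermost term outward:
Start with 13.
1 + 1/(13/1) = 1 + 1/13 = 14/13
2 + 1/(14/13) = 2 + 13/14 = 41/14
5 + 1/(41/14) = 5 + 14/41 = 219/41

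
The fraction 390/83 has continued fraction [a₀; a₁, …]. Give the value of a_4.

8

390 ÷ 83 → quotient 4, remainder 58
83 ÷ 58 → quotient 1, remainder 25
58 ÷ 25 → quotient 2, remainder 8
25 ÷ 8 → quotient 3, remainder 1
8 ÷ 1 → quotient 8, remainder 0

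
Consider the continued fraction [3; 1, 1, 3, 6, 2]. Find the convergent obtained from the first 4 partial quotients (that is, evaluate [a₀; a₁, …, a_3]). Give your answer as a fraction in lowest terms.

Build up convergents one term at a time:
a_0 = 3: 3/1
a_1 = 1: 4/1
a_2 = 1: 7/2
a_3 = 3: 25/7

25/7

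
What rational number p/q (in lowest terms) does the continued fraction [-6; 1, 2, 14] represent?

-229/43

a_0 = -6: -6/1
a_1 = 1: -5/1
a_2 = 2: -16/3
a_3 = 14: -229/43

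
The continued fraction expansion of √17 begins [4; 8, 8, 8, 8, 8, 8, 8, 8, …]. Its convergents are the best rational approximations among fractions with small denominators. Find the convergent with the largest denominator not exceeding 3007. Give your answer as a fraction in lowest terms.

2177/528

a_0 = 4: 4/1  (≤ bound)
a_1 = 8: 33/8  (≤ bound)
a_2 = 8: 268/65  (≤ bound)
a_3 = 8: 2177/528  (≤ bound)
a_4 = 8: 17684/4289  (> 3007, stop)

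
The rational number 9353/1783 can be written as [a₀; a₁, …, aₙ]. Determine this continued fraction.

9353 = 5·1783 + 438, so a_0 = 5
1783 = 4·438 + 31, so a_1 = 4
438 = 14·31 + 4, so a_2 = 14
31 = 7·4 + 3, so a_3 = 7
4 = 1·3 + 1, so a_4 = 1
3 = 3·1 + 0, so a_5 = 3

[5; 4, 14, 7, 1, 3]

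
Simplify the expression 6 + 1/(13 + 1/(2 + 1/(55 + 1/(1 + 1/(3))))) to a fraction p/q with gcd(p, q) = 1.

Compute successive convergents:
a_0 = 6: 6/1
a_1 = 13: 79/13
a_2 = 2: 164/27
a_3 = 55: 9099/1498
a_4 = 1: 9263/1525
a_5 = 3: 36888/6073

36888/6073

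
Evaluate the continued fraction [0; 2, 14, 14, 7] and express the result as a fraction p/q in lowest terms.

a_0 = 0: 0/1
a_1 = 2: 1/2
a_2 = 14: 14/29
a_3 = 14: 197/408
a_4 = 7: 1393/2885

1393/2885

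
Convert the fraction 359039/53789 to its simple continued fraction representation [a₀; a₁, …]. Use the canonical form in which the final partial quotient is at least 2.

[6; 1, 2, 13, 12, 1, 50, 2]

⌊359039/53789⌋ = 6, remainder 36305
⌊53789/36305⌋ = 1, remainder 17484
⌊36305/17484⌋ = 2, remainder 1337
⌊17484/1337⌋ = 13, remainder 103
⌊1337/103⌋ = 12, remainder 101
⌊103/101⌋ = 1, remainder 2
⌊101/2⌋ = 50, remainder 1
⌊2/1⌋ = 2, remainder 0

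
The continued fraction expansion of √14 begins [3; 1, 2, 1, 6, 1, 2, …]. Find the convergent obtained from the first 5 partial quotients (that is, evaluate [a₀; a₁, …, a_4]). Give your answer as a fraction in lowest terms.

101/27

Start with 6.
1 + 1/(6/1) = 1 + 1/6 = 7/6
2 + 1/(7/6) = 2 + 6/7 = 20/7
1 + 1/(20/7) = 1 + 7/20 = 27/20
3 + 1/(27/20) = 3 + 20/27 = 101/27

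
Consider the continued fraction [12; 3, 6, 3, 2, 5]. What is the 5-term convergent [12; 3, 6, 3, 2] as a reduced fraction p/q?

Compute successive convergents:
a_0 = 12: 12/1
a_1 = 3: 37/3
a_2 = 6: 234/19
a_3 = 3: 739/60
a_4 = 2: 1712/139

1712/139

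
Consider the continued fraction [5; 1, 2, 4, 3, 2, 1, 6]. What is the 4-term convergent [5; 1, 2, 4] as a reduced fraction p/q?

Use the convergent recurrence hₖ = aₖ·hₖ₋₁ + hₖ₋₂ (and likewise for the denominators kₖ):
a_0 = 5: 5/1
a_1 = 1: 6/1
a_2 = 2: 17/3
a_3 = 4: 74/13

74/13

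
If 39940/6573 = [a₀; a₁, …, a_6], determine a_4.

2

Run the Euclidean algorithm, recording each quotient:
39940 = 6·6573 + 502, so a_0 = 6
6573 = 13·502 + 47, so a_1 = 13
502 = 10·47 + 32, so a_2 = 10
47 = 1·32 + 15, so a_3 = 1
32 = 2·15 + 2, so a_4 = 2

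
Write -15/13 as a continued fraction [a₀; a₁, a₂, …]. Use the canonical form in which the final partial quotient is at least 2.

[-2; 1, 5, 2]

-15 = -2·13 + 11, so a_0 = -2
13 = 1·11 + 2, so a_1 = 1
11 = 5·2 + 1, so a_2 = 5
2 = 2·1 + 0, so a_3 = 2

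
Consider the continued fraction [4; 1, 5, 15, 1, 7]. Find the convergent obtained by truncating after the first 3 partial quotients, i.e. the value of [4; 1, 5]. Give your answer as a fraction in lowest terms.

Start with 5.
1 + 1/(5/1) = 1 + 1/5 = 6/5
4 + 1/(6/5) = 4 + 5/6 = 29/6

29/6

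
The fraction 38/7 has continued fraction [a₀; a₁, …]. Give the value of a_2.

38 = 5·7 + 3, so a_0 = 5
7 = 2·3 + 1, so a_1 = 2
3 = 3·1 + 0, so a_2 = 3

3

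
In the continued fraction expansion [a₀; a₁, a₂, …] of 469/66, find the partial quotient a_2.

2

Apply division with remainder until the remainder is 0:
469 = 7·66 + 7, so a_0 = 7
66 = 9·7 + 3, so a_1 = 9
7 = 2·3 + 1, so a_2 = 2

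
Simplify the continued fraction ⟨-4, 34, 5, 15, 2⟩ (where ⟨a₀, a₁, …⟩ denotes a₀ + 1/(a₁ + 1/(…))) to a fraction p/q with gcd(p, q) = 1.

-21319/5369

Work from the innermost term outward:
Start with 2.
15 + 1/(2/1) = 15 + 1/2 = 31/2
5 + 1/(31/2) = 5 + 2/31 = 157/31
34 + 1/(157/31) = 34 + 31/157 = 5369/157
-4 + 1/(5369/157) = -4 + 157/5369 = -21319/5369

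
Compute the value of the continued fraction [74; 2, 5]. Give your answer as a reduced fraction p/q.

819/11

Start with 5.
2 + 1/(5/1) = 2 + 1/5 = 11/5
74 + 1/(11/5) = 74 + 5/11 = 819/11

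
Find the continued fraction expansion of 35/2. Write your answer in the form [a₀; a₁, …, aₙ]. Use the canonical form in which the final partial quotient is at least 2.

[17; 2]

35 ÷ 2 → quotient 17, remainder 1
2 ÷ 1 → quotient 2, remainder 0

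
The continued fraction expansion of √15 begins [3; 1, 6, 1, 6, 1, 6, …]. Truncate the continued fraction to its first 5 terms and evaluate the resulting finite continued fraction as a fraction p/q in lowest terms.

213/55

Start with 6.
1 + 1/(6/1) = 1 + 1/6 = 7/6
6 + 1/(7/6) = 6 + 6/7 = 48/7
1 + 1/(48/7) = 1 + 7/48 = 55/48
3 + 1/(55/48) = 3 + 48/55 = 213/55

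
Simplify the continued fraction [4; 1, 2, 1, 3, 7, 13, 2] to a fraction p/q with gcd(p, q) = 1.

14074/2973

Collapse the nested fraction from the inside out:
Start with 2.
13 + 1/(2/1) = 13 + 1/2 = 27/2
7 + 1/(27/2) = 7 + 2/27 = 191/27
3 + 1/(191/27) = 3 + 27/191 = 600/191
1 + 1/(600/191) = 1 + 191/600 = 791/600
2 + 1/(791/600) = 2 + 600/791 = 2182/791
1 + 1/(2182/791) = 1 + 791/2182 = 2973/2182
4 + 1/(2973/2182) = 4 + 2182/2973 = 14074/2973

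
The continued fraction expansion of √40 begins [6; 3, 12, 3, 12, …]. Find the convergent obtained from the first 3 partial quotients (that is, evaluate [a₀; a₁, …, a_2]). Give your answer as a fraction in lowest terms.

Start with 12.
3 + 1/(12/1) = 3 + 1/12 = 37/12
6 + 1/(37/12) = 6 + 12/37 = 234/37

234/37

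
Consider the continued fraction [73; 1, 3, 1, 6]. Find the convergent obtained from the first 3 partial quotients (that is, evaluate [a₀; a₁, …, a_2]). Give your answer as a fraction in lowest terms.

295/4

Use the convergent recurrence hₖ = aₖ·hₖ₋₁ + hₖ₋₂ (and likewise for the denominators kₖ):
a_0 = 73: 73/1
a_1 = 1: 74/1
a_2 = 3: 295/4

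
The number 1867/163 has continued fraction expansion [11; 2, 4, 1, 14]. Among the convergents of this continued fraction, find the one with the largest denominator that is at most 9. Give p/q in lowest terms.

a_0 = 11: 11/1  (≤ bound)
a_1 = 2: 23/2  (≤ bound)
a_2 = 4: 103/9  (≤ bound)
a_3 = 1: 126/11  (> 9, stop)

103/9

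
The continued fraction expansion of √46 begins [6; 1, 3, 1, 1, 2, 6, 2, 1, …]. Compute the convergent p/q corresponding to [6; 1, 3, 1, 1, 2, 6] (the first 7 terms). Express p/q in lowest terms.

997/147

Start with 6.
2 + 1/(6/1) = 2 + 1/6 = 13/6
1 + 1/(13/6) = 1 + 6/13 = 19/13
1 + 1/(19/13) = 1 + 13/19 = 32/19
3 + 1/(32/19) = 3 + 19/32 = 115/32
1 + 1/(115/32) = 1 + 32/115 = 147/115
6 + 1/(147/115) = 6 + 115/147 = 997/147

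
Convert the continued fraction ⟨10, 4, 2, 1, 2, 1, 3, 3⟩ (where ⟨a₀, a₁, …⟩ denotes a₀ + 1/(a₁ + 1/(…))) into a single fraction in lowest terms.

Work from the innermost term outward:
Start with 3.
3 + 1/(3/1) = 3 + 1/3 = 10/3
1 + 1/(10/3) = 1 + 3/10 = 13/10
2 + 1/(13/10) = 2 + 10/13 = 36/13
1 + 1/(36/13) = 1 + 13/36 = 49/36
2 + 1/(49/36) = 2 + 36/49 = 134/49
4 + 1/(134/49) = 4 + 49/134 = 585/134
10 + 1/(585/134) = 10 + 134/585 = 5984/585

5984/585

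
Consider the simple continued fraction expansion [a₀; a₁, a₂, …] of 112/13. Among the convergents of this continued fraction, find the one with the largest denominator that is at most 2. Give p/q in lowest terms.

17/2

a_0 = 8: 8/1  (≤ bound)
a_1 = 1: 9/1  (≤ bound)
a_2 = 1: 17/2  (≤ bound)
a_3 = 1: 26/3  (> 2, stop)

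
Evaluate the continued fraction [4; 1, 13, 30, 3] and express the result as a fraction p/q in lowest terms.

Build up convergents one term at a time:
a_0 = 4: 4/1
a_1 = 1: 5/1
a_2 = 13: 69/14
a_3 = 30: 2075/421
a_4 = 3: 6294/1277

6294/1277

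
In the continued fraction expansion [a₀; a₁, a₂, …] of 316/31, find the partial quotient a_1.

Apply division with remainder until the remainder is 0:
⌊316/31⌋ = 10, remainder 6
⌊31/6⌋ = 5, remainder 1

5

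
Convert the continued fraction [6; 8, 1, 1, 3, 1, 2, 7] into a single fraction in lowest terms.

9634/1575

Starting at the tail and folding back:
Start with 7.
2 + 1/(7/1) = 2 + 1/7 = 15/7
1 + 1/(15/7) = 1 + 7/15 = 22/15
3 + 1/(22/15) = 3 + 15/22 = 81/22
1 + 1/(81/22) = 1 + 22/81 = 103/81
1 + 1/(103/81) = 1 + 81/103 = 184/103
8 + 1/(184/103) = 8 + 103/184 = 1575/184
6 + 1/(1575/184) = 6 + 184/1575 = 9634/1575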